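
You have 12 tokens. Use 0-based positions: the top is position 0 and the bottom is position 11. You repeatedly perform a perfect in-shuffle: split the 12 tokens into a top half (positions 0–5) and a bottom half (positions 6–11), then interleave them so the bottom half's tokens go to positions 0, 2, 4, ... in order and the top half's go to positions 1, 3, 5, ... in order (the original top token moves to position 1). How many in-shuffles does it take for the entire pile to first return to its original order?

The in-shuffle permutes the 12 positions with cycle lengths [12].
Every token is home exactly when every cycle has completed a whole number of laps, i.e. after lcm(12) = 12 in-shuffles.

12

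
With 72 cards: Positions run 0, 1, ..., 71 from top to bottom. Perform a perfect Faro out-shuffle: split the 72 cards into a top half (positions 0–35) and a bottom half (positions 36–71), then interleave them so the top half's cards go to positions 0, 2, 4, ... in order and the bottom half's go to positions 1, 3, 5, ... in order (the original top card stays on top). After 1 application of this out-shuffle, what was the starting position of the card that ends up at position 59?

Work backwards from position 59, undoing one out-shuffle at a time:
59 ← 65
So the card now at position 59 started at position 65.

65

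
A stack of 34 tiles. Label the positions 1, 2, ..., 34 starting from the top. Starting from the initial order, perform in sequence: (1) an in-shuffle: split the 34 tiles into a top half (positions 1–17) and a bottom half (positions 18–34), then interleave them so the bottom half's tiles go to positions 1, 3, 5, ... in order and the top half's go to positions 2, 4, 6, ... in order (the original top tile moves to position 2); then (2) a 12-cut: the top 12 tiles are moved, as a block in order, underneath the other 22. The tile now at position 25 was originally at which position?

19

Undo the operations in reverse order, starting from position 25:
  undo op 2 (cut 12): 25 ← 3
  undo op 1 (in-shuffle, from bottom half): 3 ← 19
So the tile at position 25 came from original position 19.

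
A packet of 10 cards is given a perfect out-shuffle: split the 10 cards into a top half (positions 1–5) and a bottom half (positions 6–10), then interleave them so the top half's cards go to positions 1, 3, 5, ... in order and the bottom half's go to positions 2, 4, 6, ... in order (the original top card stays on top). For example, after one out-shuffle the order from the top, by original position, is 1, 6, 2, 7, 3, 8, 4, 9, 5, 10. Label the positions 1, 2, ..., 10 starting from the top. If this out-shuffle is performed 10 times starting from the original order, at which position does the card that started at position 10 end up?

10

Position 10 is a fixed point of every out-shuffle, so the card never moves.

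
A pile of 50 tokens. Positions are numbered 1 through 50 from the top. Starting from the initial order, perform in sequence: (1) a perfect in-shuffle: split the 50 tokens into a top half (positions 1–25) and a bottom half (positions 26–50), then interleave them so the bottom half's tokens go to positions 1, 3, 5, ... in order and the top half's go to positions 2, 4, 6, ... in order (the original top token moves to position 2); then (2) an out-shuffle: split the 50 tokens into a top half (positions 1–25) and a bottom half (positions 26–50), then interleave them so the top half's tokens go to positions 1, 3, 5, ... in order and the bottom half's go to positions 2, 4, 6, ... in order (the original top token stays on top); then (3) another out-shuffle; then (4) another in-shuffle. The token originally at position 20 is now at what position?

20

Track the token from position 20 forward through each operation:
  after op 1 (in-shuffle): 20 → 40
  after op 2 (out-shuffle): 40 → 30
  after op 3 (out-shuffle): 30 → 10
  after op 4 (in-shuffle): 10 → 20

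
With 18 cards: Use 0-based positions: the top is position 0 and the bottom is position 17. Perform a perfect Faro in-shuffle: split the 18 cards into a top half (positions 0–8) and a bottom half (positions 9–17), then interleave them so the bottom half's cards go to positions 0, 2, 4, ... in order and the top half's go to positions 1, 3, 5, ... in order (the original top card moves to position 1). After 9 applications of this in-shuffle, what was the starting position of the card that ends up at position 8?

Work backwards from position 8, undoing one in-shuffle at a time:
8 ← 13 ← 6 ← 12 ← 15 ← 7 ← 3 ← 1 ← 0 ← 9
So the card now at position 8 started at position 9.

9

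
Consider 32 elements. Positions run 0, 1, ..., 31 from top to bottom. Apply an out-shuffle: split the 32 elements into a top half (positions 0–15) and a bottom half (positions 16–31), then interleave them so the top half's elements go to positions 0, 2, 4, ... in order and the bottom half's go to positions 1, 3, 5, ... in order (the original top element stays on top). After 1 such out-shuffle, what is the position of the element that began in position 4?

8

Track the element's position through each out-shuffle:
4 → 8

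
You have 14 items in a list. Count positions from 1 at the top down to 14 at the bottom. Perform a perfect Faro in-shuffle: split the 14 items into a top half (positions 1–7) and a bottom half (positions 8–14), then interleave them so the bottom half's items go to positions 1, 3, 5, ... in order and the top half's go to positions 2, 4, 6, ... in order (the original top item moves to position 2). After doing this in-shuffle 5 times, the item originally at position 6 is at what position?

12

Track the item's position through each in-shuffle:
6 → 12 → 9 → 3 → 6 → 12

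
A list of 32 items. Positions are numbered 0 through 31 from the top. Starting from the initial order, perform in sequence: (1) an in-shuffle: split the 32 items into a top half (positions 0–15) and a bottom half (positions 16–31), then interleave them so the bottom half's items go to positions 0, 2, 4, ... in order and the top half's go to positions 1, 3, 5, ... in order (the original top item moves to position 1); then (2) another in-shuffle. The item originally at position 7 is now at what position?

31

Track the item from position 7 forward through each operation:
  after op 1 (in-shuffle): 7 → 15
  after op 2 (in-shuffle): 15 → 31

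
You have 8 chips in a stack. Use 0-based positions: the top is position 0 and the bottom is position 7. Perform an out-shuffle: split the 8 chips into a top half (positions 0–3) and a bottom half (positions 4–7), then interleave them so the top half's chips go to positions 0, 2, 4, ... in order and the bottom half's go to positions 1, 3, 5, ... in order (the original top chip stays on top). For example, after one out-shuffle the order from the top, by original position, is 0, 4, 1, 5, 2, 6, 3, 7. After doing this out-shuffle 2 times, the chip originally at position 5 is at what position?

6

Track the chip's position through each out-shuffle:
5 → 3 → 6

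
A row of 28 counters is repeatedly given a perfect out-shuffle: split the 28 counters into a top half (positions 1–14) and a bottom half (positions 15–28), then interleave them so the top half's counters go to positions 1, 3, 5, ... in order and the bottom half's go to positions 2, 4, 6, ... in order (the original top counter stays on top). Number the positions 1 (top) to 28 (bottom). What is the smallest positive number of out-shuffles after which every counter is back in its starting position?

The out-shuffle permutes the 28 positions with cycle lengths [1, 1, 2, 6, 18].
Every counter is home exactly when every cycle has completed a whole number of laps, i.e. after lcm(1, 2, 6, 18) = 18 out-shuffles.

18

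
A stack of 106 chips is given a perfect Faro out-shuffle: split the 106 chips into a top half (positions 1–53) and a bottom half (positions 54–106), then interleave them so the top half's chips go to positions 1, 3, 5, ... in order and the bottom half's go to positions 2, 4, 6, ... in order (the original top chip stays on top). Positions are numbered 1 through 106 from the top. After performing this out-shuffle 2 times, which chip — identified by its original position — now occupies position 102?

105

Work backwards from position 102, undoing one out-shuffle at a time:
102 ← 104 ← 105
So the chip now at position 102 started at position 105.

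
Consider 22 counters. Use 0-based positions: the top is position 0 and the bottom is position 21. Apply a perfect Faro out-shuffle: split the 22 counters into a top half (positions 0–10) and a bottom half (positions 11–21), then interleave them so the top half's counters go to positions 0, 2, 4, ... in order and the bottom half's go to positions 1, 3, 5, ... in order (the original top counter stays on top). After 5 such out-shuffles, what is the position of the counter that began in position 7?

Track the counter's position through each out-shuffle:
7 → 14 → 7 → 14 → 7 → 14

14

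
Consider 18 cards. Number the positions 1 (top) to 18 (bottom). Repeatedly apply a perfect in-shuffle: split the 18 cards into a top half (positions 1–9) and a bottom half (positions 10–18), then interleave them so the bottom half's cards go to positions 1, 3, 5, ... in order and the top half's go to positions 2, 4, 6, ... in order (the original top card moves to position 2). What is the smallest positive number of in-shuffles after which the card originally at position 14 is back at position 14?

Follow position 14 under repeated in-shuffles:
14 → 9 → 18 → 17 → 15 → 11 → 3 → 6 → 12 → 5 → 10 → 1 → 2 → 4 → 8 → 16 → 13 → 7 → 14
It first returns after 18 in-shuffles.

18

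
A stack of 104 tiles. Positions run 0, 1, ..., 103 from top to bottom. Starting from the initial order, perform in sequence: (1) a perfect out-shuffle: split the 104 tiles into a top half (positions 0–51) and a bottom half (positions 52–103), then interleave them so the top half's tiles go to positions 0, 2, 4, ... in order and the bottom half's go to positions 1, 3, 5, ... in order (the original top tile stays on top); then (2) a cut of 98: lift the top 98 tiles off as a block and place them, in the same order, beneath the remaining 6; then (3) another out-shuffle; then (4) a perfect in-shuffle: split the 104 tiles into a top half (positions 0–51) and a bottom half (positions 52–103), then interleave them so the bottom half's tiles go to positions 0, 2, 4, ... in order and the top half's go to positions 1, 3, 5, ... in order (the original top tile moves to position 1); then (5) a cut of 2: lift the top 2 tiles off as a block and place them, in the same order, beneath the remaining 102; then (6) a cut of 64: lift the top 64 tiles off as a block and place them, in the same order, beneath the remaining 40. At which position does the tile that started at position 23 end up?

41

Track the tile from position 23 forward through each operation:
  after op 1 (out-shuffle): 23 → 46
  after op 2 (cut 98): 46 → 52
  after op 3 (out-shuffle): 52 → 1
  after op 4 (in-shuffle): 1 → 3
  after op 5 (cut 2): 3 → 1
  after op 6 (cut 64): 1 → 41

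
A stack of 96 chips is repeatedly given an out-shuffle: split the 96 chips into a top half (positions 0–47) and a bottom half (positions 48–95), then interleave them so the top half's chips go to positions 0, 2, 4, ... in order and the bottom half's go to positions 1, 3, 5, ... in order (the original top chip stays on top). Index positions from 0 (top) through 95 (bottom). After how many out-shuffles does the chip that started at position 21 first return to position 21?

Follow position 21 under repeated out-shuffles:
21 → 42 → 84 → 73 → 51 → 7 → 14 → 28 → ... → 21 (length 36)
It first returns after 36 out-shuffles.

36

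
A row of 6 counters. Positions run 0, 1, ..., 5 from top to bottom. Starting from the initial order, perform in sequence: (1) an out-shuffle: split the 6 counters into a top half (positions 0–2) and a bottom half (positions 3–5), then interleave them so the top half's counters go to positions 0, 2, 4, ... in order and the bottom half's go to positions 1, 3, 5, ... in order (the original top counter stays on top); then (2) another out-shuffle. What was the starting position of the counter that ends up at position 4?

Undo the operations in reverse order, starting from position 4:
  undo op 2 (out-shuffle, from top half): 4 ← 2
  undo op 1 (out-shuffle, from top half): 2 ← 1
So the counter at position 4 came from original position 1.

1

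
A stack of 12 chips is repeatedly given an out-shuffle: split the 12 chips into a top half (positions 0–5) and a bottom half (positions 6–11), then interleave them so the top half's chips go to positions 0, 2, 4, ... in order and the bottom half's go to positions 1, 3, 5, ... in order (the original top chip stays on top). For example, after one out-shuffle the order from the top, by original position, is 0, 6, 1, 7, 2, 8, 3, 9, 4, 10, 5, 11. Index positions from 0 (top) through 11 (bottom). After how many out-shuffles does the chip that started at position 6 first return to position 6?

Follow position 6 under repeated out-shuffles:
6 → 1 → 2 → 4 → 8 → 5 → 10 → 9 → 7 → 3 → 6
It first returns after 10 out-shuffles.

10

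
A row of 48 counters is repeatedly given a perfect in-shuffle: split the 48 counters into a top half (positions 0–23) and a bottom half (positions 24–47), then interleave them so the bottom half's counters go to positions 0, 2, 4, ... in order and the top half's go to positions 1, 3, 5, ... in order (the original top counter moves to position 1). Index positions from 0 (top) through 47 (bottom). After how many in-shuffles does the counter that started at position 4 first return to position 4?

Follow position 4 under repeated in-shuffles:
4 → 9 → 19 → 39 → 30 → 12 → 25 → 2 → ... → 4 (length 21)
It first returns after 21 in-shuffles.

21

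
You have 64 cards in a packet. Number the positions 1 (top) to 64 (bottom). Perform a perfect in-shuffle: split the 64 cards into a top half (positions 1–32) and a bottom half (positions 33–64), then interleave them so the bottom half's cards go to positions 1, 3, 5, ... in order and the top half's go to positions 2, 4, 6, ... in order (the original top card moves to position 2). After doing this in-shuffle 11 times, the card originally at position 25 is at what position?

45

Track the card's position through each in-shuffle:
25 → 50 → 35 → 5 → 10 → 20 → 40 → 15 → 30 → 60 → 55 → 45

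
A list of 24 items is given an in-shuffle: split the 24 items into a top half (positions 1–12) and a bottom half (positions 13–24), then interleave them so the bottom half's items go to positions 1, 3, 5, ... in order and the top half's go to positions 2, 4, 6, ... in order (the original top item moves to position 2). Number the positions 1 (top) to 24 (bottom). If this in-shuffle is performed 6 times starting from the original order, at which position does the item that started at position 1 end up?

14

Track the item's position through each in-shuffle:
1 → 2 → 4 → 8 → 16 → 7 → 14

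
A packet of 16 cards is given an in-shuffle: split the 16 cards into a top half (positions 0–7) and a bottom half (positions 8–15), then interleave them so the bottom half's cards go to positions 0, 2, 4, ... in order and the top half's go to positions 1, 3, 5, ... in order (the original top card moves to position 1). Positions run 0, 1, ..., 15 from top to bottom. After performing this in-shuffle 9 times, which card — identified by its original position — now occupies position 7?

3

Work backwards from position 7, undoing one in-shuffle at a time:
7 ← 3 ← 1 ← 0 ← 8 ← 12 ← 14 ← 15 ← 7 ← 3
So the card now at position 7 started at position 3.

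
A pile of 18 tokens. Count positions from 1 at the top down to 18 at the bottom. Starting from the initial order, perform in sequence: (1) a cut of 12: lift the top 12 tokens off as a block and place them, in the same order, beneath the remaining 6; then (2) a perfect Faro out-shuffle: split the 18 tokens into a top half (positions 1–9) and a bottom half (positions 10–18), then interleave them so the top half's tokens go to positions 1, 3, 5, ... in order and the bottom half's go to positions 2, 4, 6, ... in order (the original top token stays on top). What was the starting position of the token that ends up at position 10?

Undo the operations in reverse order, starting from position 10:
  undo op 2 (out-shuffle, from bottom half): 10 ← 14
  undo op 1 (cut 12): 14 ← 8
So the token at position 10 came from original position 8.

8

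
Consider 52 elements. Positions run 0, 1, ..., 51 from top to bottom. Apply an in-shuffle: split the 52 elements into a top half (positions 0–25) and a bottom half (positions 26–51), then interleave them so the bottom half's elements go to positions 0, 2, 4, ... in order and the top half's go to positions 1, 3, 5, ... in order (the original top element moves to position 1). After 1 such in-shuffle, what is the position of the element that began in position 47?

Track the element's position through each in-shuffle:
47 → 42

42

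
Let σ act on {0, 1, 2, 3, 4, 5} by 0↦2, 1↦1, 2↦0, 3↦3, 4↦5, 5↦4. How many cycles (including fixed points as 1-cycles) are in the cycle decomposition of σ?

4

Cycle decomposition: (0 2) (1) (3) (4 5).
4 cycles.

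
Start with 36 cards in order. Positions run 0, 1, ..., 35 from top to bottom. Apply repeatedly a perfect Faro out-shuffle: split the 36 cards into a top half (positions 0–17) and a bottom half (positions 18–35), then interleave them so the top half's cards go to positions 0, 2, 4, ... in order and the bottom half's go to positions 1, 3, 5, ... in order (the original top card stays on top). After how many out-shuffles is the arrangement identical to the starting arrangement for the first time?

The out-shuffle permutes the 36 positions with cycle lengths [1, 1, 3, 3, 4, 12, 12].
Every card is home exactly when every cycle has completed a whole number of laps, i.e. after lcm(1, 3, 4, 12) = 12 out-shuffles.

12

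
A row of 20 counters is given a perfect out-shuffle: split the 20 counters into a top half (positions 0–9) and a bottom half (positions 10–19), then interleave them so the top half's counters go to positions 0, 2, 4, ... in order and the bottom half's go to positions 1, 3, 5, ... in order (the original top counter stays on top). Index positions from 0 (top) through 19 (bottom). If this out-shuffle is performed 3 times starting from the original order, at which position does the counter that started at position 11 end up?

12

Track the counter's position through each out-shuffle:
11 → 3 → 6 → 12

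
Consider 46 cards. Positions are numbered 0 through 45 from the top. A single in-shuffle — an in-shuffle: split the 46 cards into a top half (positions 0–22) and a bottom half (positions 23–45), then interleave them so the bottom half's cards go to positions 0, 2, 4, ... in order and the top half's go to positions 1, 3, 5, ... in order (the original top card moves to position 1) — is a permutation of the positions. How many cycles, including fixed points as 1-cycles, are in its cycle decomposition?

Trace each unvisited position around until it returns:
(0 1 3 7 15 31 ... len 23) (4 9 19 39 32 18 ... len 23)
2 cycles in total.

2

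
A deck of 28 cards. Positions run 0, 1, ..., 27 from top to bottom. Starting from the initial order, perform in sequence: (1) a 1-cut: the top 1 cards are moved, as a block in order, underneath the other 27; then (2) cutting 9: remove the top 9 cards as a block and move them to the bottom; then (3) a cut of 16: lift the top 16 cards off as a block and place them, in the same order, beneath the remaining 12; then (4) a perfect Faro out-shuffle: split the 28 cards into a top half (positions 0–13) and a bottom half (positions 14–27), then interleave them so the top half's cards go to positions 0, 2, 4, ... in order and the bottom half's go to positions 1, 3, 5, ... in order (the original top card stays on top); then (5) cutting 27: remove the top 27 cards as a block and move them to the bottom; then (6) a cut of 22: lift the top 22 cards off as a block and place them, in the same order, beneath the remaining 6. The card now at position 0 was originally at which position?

22

Undo the operations in reverse order, starting from position 0:
  undo op 6 (cut 22): 0 ← 22
  undo op 5 (cut 27): 22 ← 21
  undo op 4 (out-shuffle, from bottom half): 21 ← 24
  undo op 3 (cut 16): 24 ← 12
  undo op 2 (cut 9): 12 ← 21
  undo op 1 (cut 1): 21 ← 22
So the card at position 0 came from original position 22.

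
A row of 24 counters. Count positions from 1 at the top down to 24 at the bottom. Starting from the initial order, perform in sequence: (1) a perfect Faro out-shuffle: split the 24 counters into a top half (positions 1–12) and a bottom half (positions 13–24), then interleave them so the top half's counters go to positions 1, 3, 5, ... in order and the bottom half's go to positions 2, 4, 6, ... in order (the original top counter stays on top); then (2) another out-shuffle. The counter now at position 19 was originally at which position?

17

Undo the operations in reverse order, starting from position 19:
  undo op 2 (out-shuffle, from top half): 19 ← 10
  undo op 1 (out-shuffle, from bottom half): 10 ← 17
So the counter at position 19 came from original position 17.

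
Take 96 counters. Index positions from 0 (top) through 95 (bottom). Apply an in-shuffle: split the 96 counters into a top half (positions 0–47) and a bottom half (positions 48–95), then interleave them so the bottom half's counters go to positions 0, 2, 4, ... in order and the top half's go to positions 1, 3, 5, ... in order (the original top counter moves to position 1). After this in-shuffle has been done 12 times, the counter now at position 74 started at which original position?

95

Work backwards from position 74, undoing one in-shuffle at a time:
74 ← 85 ← 42 ← 69 ← 34 ← 65 ← 32 ← 64 ← 80 ← 88 ← 92 ← 94 ← 95
So the counter now at position 74 started at position 95.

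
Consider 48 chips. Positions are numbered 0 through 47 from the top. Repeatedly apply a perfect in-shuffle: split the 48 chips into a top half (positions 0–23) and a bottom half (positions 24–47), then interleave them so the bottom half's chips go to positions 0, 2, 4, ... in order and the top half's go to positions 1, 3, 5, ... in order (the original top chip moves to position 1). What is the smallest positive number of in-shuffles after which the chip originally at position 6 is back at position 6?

3

Follow position 6 under repeated in-shuffles:
6 → 13 → 27 → 6
It first returns after 3 in-shuffles.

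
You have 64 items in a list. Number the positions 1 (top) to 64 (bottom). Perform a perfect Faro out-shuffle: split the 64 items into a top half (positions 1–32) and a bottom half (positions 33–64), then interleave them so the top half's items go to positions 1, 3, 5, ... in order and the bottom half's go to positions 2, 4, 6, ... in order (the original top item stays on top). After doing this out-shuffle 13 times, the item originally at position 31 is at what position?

Track position through each out-shuffle: 31 → 61 → 58 → 52 → 40 → ... (continuing for 13 shuffles total) → 61.

61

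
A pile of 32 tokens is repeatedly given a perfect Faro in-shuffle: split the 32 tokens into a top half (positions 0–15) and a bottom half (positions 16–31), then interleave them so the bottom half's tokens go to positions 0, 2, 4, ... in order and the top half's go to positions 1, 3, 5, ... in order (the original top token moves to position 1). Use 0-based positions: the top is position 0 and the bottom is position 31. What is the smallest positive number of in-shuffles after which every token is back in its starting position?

10

The in-shuffle permutes the 32 positions with cycle lengths [2, 10, 10, 10].
Every token is home exactly when every cycle has completed a whole number of laps, i.e. after lcm(2, 10) = 10 in-shuffles.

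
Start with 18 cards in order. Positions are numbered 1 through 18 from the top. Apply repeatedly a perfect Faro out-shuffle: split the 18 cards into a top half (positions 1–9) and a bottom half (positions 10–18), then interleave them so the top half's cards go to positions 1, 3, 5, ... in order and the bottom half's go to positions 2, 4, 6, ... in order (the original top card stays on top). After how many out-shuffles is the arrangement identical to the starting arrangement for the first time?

8

The out-shuffle permutes the 18 positions with cycle lengths [1, 1, 8, 8].
Every card is home exactly when every cycle has completed a whole number of laps, i.e. after lcm(1, 8) = 8 out-shuffles.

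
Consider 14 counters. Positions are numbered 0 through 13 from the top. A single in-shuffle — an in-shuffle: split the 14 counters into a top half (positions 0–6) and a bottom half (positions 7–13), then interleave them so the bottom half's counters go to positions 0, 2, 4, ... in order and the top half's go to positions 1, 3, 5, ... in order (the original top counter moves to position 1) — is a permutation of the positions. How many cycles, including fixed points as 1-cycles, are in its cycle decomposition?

Trace each unvisited position around until it returns:
(0 1 3 7) (2 5 11 8) (4 9) (6 13 12 10)
4 cycles in total.

4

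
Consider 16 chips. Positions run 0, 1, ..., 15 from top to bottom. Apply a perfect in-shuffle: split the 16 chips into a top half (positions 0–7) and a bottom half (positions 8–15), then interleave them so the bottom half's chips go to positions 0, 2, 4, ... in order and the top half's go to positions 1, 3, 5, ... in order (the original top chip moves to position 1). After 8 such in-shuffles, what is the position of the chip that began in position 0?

0

Track the chip's position through each in-shuffle:
0 → 1 → 3 → 7 → 15 → 14 → 12 → 8 → 0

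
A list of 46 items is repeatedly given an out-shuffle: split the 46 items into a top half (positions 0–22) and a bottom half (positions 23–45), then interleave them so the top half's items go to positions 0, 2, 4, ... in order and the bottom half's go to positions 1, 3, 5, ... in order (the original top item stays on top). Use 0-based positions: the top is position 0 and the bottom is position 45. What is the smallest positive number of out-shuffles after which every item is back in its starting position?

12

The out-shuffle permutes the 46 positions with cycle lengths [1, 1, 2, 4, 4, 4, 6, 12, 12].
Every item is home exactly when every cycle has completed a whole number of laps, i.e. after lcm(1, 2, 4, 6, 12) = 12 out-shuffles.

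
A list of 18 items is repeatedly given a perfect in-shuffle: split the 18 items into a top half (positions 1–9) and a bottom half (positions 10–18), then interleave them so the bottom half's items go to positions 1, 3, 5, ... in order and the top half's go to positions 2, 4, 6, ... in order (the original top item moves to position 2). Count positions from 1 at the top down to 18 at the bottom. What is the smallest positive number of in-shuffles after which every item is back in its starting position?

18

The in-shuffle permutes the 18 positions with cycle lengths [18].
Every item is home exactly when every cycle has completed a whole number of laps, i.e. after lcm(18) = 18 in-shuffles.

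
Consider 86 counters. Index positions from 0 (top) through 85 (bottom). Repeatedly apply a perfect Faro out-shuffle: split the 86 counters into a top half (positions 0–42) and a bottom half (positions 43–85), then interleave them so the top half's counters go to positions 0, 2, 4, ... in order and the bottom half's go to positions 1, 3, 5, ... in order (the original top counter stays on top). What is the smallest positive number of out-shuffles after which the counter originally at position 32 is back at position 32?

Follow position 32 under repeated out-shuffles:
32 → 64 → 43 → 1 → 2 → 4 → 8 → 16 → 32
It first returns after 8 out-shuffles.

8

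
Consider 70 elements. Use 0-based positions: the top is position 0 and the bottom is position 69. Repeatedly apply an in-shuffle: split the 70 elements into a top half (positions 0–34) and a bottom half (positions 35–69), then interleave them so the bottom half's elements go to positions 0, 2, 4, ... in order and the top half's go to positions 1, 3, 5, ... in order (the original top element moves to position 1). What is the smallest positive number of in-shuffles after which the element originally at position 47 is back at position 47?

Follow position 47 under repeated in-shuffles:
47 → 24 → 49 → 28 → 57 → 44 → 18 → 37 → ... → 47 (length 35)
It first returns after 35 in-shuffles.

35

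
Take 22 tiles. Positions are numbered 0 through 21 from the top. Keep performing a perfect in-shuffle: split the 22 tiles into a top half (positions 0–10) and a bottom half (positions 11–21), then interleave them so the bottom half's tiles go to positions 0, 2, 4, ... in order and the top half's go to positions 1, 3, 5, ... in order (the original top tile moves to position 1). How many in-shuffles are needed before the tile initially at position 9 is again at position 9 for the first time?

Follow position 9 under repeated in-shuffles:
9 → 19 → 16 → 10 → 21 → 20 → 18 → 14 → 6 → 13 → 4 → 9
It first returns after 11 in-shuffles.

11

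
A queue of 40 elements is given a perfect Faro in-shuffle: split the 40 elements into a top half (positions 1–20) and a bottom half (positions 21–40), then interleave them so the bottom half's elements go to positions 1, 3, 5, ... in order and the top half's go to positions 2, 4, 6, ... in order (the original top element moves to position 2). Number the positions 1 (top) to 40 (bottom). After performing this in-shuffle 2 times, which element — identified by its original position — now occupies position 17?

35

Work backwards from position 17, undoing one in-shuffle at a time:
17 ← 29 ← 35
So the element now at position 17 started at position 35.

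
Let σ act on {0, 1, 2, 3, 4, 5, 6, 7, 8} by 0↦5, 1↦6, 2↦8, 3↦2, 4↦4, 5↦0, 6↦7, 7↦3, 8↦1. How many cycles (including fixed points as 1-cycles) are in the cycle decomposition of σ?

Cycle decomposition: (0 5) (1 6 7 3 2 8) (4).
3 cycles.

3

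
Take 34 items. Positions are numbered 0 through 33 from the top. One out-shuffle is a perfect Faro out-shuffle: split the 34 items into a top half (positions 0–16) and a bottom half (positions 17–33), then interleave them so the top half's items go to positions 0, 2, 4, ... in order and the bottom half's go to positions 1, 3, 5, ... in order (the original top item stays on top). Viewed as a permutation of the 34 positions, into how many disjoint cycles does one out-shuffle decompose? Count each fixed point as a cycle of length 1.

6

Trace each unvisited position around until it returns:
(0) (1 2 4 8 16 32 31 29 25 17) (3 6 12 24 15 30 27 21 9 18) (5 10 20 7 14 28 23 13 26 19) (11 22) (33)
6 cycles in total.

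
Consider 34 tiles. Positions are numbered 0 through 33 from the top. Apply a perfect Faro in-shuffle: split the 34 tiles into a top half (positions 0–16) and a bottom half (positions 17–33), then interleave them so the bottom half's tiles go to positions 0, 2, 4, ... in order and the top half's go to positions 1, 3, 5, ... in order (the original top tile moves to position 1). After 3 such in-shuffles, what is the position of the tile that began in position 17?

Track the tile's position through each in-shuffle:
17 → 0 → 1 → 3

3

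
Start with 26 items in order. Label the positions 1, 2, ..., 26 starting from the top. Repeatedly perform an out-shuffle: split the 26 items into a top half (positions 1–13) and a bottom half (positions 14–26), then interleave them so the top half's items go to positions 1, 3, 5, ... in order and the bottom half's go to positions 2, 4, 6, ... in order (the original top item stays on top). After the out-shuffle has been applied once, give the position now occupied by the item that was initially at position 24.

Track the item's position through each out-shuffle:
24 → 22

22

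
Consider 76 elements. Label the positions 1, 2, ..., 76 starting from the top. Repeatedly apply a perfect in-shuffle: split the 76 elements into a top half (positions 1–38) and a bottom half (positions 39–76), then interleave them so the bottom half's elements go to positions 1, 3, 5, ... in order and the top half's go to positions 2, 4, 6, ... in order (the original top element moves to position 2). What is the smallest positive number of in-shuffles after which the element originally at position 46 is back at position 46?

Follow position 46 under repeated in-shuffles:
46 → 15 → 30 → 60 → 43 → 9 → 18 → 36 → ... → 46 (length 30)
It first returns after 30 in-shuffles.

30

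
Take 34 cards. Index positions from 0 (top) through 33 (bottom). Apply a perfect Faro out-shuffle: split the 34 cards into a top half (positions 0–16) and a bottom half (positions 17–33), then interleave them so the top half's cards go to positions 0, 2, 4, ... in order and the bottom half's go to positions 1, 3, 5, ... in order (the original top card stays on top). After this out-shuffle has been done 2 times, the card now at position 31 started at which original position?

Work backwards from position 31, undoing one out-shuffle at a time:
31 ← 32 ← 16
So the card now at position 31 started at position 16.

16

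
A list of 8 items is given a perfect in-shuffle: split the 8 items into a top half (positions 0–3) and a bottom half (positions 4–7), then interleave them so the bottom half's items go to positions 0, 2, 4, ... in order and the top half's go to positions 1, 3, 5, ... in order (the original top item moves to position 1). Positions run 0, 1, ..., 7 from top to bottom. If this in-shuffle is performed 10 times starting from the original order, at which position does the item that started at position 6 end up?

3

Track the item's position through each in-shuffle:
6 → 4 → 0 → 1 → 3 → 7 → 6 → 4 → 0 → 1 → 3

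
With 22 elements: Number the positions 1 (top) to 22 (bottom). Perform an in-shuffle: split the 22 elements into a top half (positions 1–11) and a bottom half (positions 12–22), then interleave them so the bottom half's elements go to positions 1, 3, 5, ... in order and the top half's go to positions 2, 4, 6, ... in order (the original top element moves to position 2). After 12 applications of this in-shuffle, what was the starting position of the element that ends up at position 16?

Work backwards from position 16, undoing one in-shuffle at a time:
16 ← 8 ← 4 ← 2 ← 1 ← 12 ← 6 ← 3 ← 13 ← 18 ← 9 ← 16 ← 8
So the element now at position 16 started at position 8.

8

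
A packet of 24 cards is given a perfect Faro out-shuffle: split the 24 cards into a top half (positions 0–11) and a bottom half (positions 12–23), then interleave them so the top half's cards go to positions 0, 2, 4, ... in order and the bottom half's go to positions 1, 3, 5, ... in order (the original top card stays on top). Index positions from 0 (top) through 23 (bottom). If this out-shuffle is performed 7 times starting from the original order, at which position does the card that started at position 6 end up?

Track the card's position through each out-shuffle:
6 → 12 → 1 → 2 → 4 → 8 → 16 → 9

9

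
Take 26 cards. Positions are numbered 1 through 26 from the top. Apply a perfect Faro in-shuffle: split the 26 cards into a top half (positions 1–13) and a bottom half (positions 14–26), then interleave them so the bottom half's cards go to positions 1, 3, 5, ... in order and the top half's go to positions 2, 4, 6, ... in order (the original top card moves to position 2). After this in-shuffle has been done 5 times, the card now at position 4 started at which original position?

Work backwards from position 4, undoing one in-shuffle at a time:
4 ← 2 ← 1 ← 14 ← 7 ← 17
So the card now at position 4 started at position 17.

17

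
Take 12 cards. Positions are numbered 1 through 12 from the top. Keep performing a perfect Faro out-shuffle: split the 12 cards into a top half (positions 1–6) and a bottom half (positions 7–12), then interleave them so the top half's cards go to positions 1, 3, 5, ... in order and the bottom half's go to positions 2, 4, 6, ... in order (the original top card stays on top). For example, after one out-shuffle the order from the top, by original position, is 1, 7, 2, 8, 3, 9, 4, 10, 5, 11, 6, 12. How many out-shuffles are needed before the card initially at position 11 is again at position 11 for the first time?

Follow position 11 under repeated out-shuffles:
11 → 10 → 8 → 4 → 7 → 2 → 3 → 5 → 9 → 6 → 11
It first returns after 10 out-shuffles.

10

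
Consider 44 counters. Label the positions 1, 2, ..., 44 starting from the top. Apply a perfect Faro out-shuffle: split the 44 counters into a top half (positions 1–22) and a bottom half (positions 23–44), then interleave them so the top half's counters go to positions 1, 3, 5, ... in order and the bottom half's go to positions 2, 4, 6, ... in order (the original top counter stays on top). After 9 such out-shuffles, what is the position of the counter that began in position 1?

Position 1 is a fixed point of every out-shuffle, so the counter never moves.

1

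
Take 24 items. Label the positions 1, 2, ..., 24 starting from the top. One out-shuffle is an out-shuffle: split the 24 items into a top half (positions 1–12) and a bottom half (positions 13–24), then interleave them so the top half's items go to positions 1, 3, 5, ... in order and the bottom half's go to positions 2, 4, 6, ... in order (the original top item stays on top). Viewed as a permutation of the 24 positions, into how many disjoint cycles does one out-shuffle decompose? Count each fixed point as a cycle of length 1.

Trace each unvisited position around until it returns:
(1) (2 3 5 9 17 10 ... len 11) (6 11 21 18 12 23 ... len 11) (24)
4 cycles in total.

4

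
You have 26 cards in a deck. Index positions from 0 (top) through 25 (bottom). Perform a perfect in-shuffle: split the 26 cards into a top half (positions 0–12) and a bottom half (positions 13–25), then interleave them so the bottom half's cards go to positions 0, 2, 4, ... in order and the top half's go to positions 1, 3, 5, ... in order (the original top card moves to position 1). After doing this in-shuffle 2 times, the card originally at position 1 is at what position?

Track the card's position through each in-shuffle:
1 → 3 → 7

7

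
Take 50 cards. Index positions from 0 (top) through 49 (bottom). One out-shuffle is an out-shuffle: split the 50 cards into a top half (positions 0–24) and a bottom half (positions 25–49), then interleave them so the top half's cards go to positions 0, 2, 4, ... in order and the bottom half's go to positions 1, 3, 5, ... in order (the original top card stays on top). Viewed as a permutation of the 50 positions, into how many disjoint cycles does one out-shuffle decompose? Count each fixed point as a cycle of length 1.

6

Trace each unvisited position around until it returns:
(0) (1 2 4 8 16 32 ... len 21) (3 6 12 24 48 47 ... len 21) (7 14 28) (21 42 35) (49)
6 cycles in total.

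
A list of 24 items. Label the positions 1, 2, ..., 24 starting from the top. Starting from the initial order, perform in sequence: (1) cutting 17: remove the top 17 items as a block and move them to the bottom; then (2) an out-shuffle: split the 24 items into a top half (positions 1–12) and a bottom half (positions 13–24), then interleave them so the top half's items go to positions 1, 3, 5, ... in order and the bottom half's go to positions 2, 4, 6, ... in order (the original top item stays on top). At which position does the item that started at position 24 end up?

13

Track the item from position 24 forward through each operation:
  after op 1 (cut 17): 24 → 7
  after op 2 (out-shuffle): 7 → 13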